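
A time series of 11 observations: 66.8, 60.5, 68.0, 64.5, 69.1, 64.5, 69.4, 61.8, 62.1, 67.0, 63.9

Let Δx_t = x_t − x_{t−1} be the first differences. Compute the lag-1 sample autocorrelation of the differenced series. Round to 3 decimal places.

First differences Δx: -6.3, 7.5, -3.5, 4.6, -4.6, 4.9, -7.6, 0.3, 4.9, -3.1
Mean of differences = -0.2900
Numerator Σ(Δx_t−Δx̄)(Δx_{t+1}−Δx̄) = -184.7391
Denominator Σ(Δx_t−Δx̄)² = 265.1490
r_1(Δx) = -184.7391 / 265.1490 = -0.697

-0.697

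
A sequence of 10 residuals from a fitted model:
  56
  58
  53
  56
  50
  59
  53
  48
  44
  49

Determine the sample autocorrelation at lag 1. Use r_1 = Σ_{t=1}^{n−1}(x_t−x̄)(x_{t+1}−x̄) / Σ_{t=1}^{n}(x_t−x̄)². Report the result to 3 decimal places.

0.325

Mean x̄ = (56 + 58 + 53 + 56 + 50 + 59 + 53 + 48 + 44 + 49)/10 = 52.6000
Numerator Σ_{t=1}^{9}(x_t−x̄)(x_{t+1}−x̄) = 67.6400
Denominator Σ(x_t−x̄)² = 208.4000
r_1 = 67.6400 / 208.4000 = 0.325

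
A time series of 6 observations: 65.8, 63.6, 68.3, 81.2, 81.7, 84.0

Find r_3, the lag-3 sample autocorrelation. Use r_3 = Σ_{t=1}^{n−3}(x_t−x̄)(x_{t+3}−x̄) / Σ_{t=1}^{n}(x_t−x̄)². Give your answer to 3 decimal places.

-0.468

Mean x̄ = (65.8 + 63.6 + 68.3 + 81.2 + 81.7 + 84.0)/6 = 74.1000
Deviations from mean: -8.3000, -10.5000, -5.8000, 7.1000, 7.6000, 9.9000
Numerator Σ_{t=1}^{3}(x_t−x̄)(x_{t+3}−x̄) = -196.1500
Denominator Σ(x_t−x̄)² = 418.9600
r_3 = -196.1500 / 418.9600 = -0.468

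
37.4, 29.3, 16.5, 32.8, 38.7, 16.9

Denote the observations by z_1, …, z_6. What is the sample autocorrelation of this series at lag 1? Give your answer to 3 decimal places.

-0.268

Mean z̄ = (37.4 + 29.3 + 16.5 + 32.8 + 38.7 + 16.9)/6 = 28.6000
Numerator Σ_{t=1}^{5}(z_t−z̄)(z_{t+1}−z̄) = -128.8800
Denominator Σ(z_t−z̄)² = 480.8800
r_1 = -128.8800 / 480.8800 = -0.268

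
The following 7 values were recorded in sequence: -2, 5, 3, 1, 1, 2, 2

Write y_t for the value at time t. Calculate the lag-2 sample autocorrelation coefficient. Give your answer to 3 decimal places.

-0.308

Mean ȳ = (-2 + 5 + 3 + 1 + 1 + 2 + 2)/7 = 1.7143
Deviations from mean: -3.7143, 3.2857, 1.2857, -0.7143, -0.7143, 0.2857, 0.2857
Σ(y_t−ȳ)(y_{t+2}−ȳ) = (-4.7755) + (-2.3469) + (-0.9184) + (-0.2041) + (-0.2041) = -8.4490
Denominator Σ(y_t−ȳ)² = 27.4286
r_2 = -8.4490 / 27.4286 = -0.308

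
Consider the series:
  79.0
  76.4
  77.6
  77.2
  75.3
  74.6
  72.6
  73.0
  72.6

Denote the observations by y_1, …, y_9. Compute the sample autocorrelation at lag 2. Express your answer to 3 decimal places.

Mean ȳ = (79.0 + 76.4 + 77.6 + 77.2 + 75.3 + 74.6 + 72.6 + 73.0 + 72.6)/9 = 75.3667
Numerator Σ_{t=1}^{7}(y_t−ȳ)(y_{t+2}−ȳ) = 18.1078
Denominator Σ(y_t−ȳ)² = 44.1200
r_2 = 18.1078 / 44.1200 = 0.410

0.410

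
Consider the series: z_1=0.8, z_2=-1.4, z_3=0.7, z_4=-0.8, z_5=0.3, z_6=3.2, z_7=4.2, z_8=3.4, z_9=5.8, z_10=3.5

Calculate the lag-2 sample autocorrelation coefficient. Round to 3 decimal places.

0.363

Mean z̄ = (0.8 − 1.4 + 0.7 − 0.8 + 0.3 + 3.2 + 4.2 + 3.4 + 5.8 + 3.5)/10 = 1.9700
Numerator Σ_{t=1}^{8}(z_t−z̄)(z_{t+2}−z̄) = 18.2982
Denominator Σ(z_t−z̄)² = 50.3410
r_2 = 18.2982 / 50.3410 = 0.363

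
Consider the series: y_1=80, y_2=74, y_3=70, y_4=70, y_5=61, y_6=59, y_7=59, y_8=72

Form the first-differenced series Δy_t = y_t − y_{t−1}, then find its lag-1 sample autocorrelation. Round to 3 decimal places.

0.079

First differences Δy: -6, -4, 0, -9, -2, 0, 13
Mean of differences = -1.1429
Numerator Σ(Δy_t−Δȳ)(Δy_{t+1}−Δȳ) = 23.5510
Denominator Σ(Δy_t−Δȳ)² = 296.8571
r_1(Δy) = 23.5510 / 296.8571 = 0.079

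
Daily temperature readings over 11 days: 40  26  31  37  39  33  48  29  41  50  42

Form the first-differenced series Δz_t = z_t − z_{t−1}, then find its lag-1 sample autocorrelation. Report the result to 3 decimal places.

-0.522

First differences Δz: -14, 5, 6, 2, -6, 15, -19, 12, 9, -8
Mean of differences = 0.2000
Numerator Σ(Δz_t−Δz̄)(Δz_{t+1}−Δz̄) = -611.8400
Denominator Σ(Δz_t−Δz̄)² = 1171.6000
r_1(Δz) = -611.8400 / 1171.6000 = -0.522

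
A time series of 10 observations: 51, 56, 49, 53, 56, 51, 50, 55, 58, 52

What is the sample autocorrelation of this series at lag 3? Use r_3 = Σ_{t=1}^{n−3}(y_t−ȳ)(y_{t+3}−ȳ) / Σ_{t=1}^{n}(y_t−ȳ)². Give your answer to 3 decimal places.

0.200

Mean ȳ = (51 + 56 + 49 + 53 + 56 + 51 + 50 + 55 + 58 + 52)/10 = 53.1000
Σ(y_t−ȳ)(y_{t+3}−ȳ) = (0.2100) + (8.4100) + (8.6100) + (0.3100) + (5.5100) + (-10.2900) + (3.4100) = 16.1700
Denominator Σ(y_t−ȳ)² = 80.9000
r_3 = 16.1700 / 80.9000 = 0.200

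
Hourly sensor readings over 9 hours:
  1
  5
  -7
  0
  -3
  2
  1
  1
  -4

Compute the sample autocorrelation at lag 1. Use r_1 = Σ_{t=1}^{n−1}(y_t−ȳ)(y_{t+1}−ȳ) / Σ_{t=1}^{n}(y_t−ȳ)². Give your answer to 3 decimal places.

Mean ȳ = (1 + 5 − 7 + 0 − 3 + 2 + 1 + 1 − 4)/9 = -0.4444
Numerator Σ_{t=1}^{8}(y_t−ȳ)(y_{t+1}−ȳ) = -37.6420
Denominator Σ(y_t−ȳ)² = 104.2222
r_1 = -37.6420 / 104.2222 = -0.361

-0.361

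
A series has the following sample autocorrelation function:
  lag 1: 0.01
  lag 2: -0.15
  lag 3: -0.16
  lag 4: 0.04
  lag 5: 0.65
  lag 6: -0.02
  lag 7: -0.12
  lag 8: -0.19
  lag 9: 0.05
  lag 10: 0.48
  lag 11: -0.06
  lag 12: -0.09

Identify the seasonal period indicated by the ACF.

The largest autocorrelation is r_5 = 0.65, with a weaker echo at lag 10 (0.48); the remaining lags stay at or below 0.05.
The dominant spike at lag 5 indicates a seasonal period of 5.

5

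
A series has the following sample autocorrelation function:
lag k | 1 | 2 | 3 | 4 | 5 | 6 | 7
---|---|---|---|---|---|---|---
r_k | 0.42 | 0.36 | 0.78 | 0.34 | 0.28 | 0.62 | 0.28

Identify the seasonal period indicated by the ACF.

3

The largest autocorrelation is r_3 = 0.78, with a weaker echo at lag 6 (0.62); the remaining lags stay at or below 0.42. The elevated value at lag 1 (0.42), dropping to 0.36 at lag 2, reflects decaying short-term dependence rather than seasonality.
The dominant spike at lag 3 indicates a seasonal period of 3.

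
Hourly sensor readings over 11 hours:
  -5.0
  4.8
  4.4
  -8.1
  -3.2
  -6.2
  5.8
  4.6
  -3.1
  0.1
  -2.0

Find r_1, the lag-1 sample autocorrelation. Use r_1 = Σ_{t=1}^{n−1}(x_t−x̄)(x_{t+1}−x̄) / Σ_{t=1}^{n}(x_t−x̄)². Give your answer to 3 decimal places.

Mean x̄ = (-5.0 + 4.8 + 4.4 − 8.1 − 3.2 − 6.2 + 5.8 + 4.6 − 3.1 + 0.1 − 2.0)/11 = -0.7182
Numerator Σ_{t=1}^{10}(x_t−x̄)(x_{t+1}−x̄) = -17.9721
Denominator Σ(x_t−x̄)² = 244.4364
r_1 = -17.9721 / 244.4364 = -0.074

-0.074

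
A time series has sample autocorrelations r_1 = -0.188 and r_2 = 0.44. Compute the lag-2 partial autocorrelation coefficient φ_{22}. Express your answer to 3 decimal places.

0.419

φ_{22} = (r_2 − r_1²) / (1 − r_1²)
r_1² = (-0.188)² = 0.035344
Numerator = 0.44 − 0.0353 = 0.4047; denominator = 1 − 0.0353 = 0.9647
φ_{22} = 0.4047 / 0.9647 = 0.419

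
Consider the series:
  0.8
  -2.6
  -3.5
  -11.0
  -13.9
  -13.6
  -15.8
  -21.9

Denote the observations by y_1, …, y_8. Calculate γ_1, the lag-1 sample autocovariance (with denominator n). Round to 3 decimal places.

Mean ȳ = (0.8 − 2.6 − 3.5 − 11.0 − 13.9 − 13.6 − 15.8 − 21.9)/8 = -10.1875
Σ_{t=1}^{7}(y_t−ȳ)(y_{t+1}−ȳ) = 229.2498
γ_1 = 229.2498 / 8 = 28.656

28.656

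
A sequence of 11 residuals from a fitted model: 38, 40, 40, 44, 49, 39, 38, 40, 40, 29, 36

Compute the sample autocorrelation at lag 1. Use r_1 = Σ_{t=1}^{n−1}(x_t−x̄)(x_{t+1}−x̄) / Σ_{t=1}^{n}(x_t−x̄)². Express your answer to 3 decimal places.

Mean x̄ = (38 + 40 + 40 + 44 + 49 + 39 + 38 + 40 + 40 + 29 + 36)/11 = 39.3636
Numerator Σ_{t=1}^{10}(x_t−x̄)(x_{t+1}−x̄) = 71.9587
Denominator Σ(x_t−x̄)² = 238.5455
r_1 = 71.9587 / 238.5455 = 0.302

0.302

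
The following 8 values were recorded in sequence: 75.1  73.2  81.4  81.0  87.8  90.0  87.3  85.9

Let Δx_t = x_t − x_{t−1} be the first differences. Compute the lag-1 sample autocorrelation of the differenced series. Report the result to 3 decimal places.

First differences Δx: -1.9, 8.2, -0.4, 6.8, 2.2, -2.7, -1.4
Mean of differences = 1.5429
Numerator Σ(Δx_t−Δx̄)(Δx_{t+1}−Δx̄) = -32.9147
Denominator Σ(Δx_t−Δx̄)² = 114.6771
r_1(Δx) = -32.9147 / 114.6771 = -0.287

-0.287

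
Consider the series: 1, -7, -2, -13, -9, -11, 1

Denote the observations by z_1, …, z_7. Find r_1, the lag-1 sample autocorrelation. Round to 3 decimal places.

-0.176

Mean z̄ = (1 − 7 − 2 − 13 − 9 − 11 + 1)/7 = -5.7143
Deviations from mean: 6.7143, -1.2857, 3.7143, -7.2857, -3.2857, -5.2857, 6.7143
Σ(z_t−z̄)(z_{t+1}−z̄) = (-8.6327) + (-4.7755) + (-27.0612) + (23.9388) + (17.3673) + (-35.4898) = -34.6531
Denominator Σ(z_t−z̄)² = 197.4286
r_1 = -34.6531 / 197.4286 = -0.176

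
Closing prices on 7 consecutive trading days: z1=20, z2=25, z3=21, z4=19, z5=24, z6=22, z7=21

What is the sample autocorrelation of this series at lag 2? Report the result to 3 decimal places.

Mean z̄ = (20 + 25 + 21 + 19 + 24 + 22 + 21)/7 = 21.7143
Σ(z_t−z̄)(z_{t+2}−z̄) = (1.2245) + (-8.9184) + (-1.6327) + (-0.7755) + (-1.6327) = -11.7347
Denominator Σ(z_t−z̄)² = 27.4286
r_2 = -11.7347 / 27.4286 = -0.428

-0.428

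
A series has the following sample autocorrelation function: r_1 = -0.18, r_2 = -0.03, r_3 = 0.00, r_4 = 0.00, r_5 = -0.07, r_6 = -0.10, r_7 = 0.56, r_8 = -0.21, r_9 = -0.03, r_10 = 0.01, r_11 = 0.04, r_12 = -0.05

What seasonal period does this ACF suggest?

7

The largest autocorrelation is r_7 = 0.56; the remaining lags stay at or below 0.04.
The dominant spike at lag 7 indicates a seasonal period of 7.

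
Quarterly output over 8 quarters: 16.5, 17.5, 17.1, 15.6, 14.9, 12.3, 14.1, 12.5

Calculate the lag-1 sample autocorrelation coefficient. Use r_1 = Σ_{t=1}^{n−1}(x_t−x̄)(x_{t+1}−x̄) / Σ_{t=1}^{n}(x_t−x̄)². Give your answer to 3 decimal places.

0.545

Mean x̄ = (16.5 + 17.5 + 17.1 + 15.6 + 14.9 + 12.3 + 14.1 + 12.5)/8 = 15.0625
Deviations from mean: 1.4375, 2.4375, 2.0375, 0.5375, -0.1625, -2.7625, -0.9625, -2.5625
Σ(x_t−x̄)(x_{t+1}−x̄) = (3.5039) + (4.9664) + (1.0952) + (-0.0873) + (0.4489) + (2.6589) + (2.4664) = 15.0523
Denominator Σ(x_t−x̄)² = 27.5988
r_1 = 15.0523 / 27.5988 = 0.545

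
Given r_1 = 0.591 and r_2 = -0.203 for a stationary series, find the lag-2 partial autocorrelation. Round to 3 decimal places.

φ_{22} = (r_2 − r_1²) / (1 − r_1²)
r_1² = (0.591)² = 0.349281
Numerator = -0.203 − 0.3493 = -0.5523; denominator = 1 − 0.3493 = 0.6507
φ_{22} = -0.5523 / 0.6507 = -0.849

-0.849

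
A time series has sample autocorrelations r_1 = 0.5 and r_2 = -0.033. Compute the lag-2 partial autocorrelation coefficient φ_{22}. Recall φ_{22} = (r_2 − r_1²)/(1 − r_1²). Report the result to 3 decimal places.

-0.377

φ_{22} = (r_2 − r_1²) / (1 − r_1²)
r_1² = (0.5)² = 0.25
Numerator = -0.033 − 0.2500 = -0.2830; denominator = 1 − 0.2500 = 0.7500
φ_{22} = -0.2830 / 0.7500 = -0.377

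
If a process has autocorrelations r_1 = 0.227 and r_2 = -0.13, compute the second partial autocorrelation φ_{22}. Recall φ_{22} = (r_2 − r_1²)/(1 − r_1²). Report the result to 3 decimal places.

φ_{22} = (r_2 − r_1²) / (1 − r_1²)
r_1² = (0.227)² = 0.051529
Numerator = -0.13 − 0.0515 = -0.1815; denominator = 1 − 0.0515 = 0.9485
φ_{22} = -0.1815 / 0.9485 = -0.191

-0.191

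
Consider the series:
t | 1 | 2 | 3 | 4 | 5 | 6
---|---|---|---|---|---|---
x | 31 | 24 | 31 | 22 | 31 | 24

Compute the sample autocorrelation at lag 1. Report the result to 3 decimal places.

-0.837

Mean x̄ = (31 + 24 + 31 + 22 + 31 + 24)/6 = 27.1667
Deviations from mean: 3.8333, -3.1667, 3.8333, -5.1667, 3.8333, -3.1667
Σ(x_t−x̄)(x_{t+1}−x̄) = (-12.1389) + (-12.1389) + (-19.8056) + (-19.8056) + (-12.1389) = -76.0278
Denominator Σ(x_t−x̄)² = 90.8333
r_1 = -76.0278 / 90.8333 = -0.837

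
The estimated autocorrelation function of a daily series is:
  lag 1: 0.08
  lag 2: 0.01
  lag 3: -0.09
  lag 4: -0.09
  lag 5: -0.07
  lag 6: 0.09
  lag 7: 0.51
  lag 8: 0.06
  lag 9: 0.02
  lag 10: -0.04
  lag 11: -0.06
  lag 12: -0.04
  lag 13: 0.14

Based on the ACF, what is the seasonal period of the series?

7

The largest autocorrelation is r_7 = 0.51; the remaining lags stay at or below 0.14.
The dominant spike at lag 7 indicates a seasonal period of 7.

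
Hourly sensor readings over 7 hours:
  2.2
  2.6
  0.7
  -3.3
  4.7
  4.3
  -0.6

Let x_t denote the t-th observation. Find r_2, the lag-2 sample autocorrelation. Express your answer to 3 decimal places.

Mean x̄ = (2.2 + 2.6 + 0.7 − 3.3 + 4.7 + 4.3 − 0.6)/7 = 1.5143
Numerator Σ_{t=1}^{5}(x_t−x̄)(x_{t+2}−x̄) = -28.5261
Denominator Σ(x_t−x̄)² = 47.8686
r_2 = -28.5261 / 47.8686 = -0.596

-0.596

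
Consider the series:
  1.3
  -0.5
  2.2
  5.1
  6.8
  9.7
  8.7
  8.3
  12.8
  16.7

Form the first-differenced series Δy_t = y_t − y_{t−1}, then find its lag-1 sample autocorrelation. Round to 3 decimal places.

First differences Δy: -1.8, 2.7, 2.9, 1.7, 2.9, -1.0, -0.4, 4.5, 3.9
Mean of differences = 1.7111
Numerator Σ(Δy_t−Δȳ)(Δy_{t+1}−Δȳ) = 0.3943
Denominator Σ(Δy_t−Δȳ)² = 40.5089
r_1(Δy) = 0.3943 / 40.5089 = 0.010

0.010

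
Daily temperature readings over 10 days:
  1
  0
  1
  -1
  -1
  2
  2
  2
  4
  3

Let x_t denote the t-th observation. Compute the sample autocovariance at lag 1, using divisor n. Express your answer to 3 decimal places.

1.261

Mean x̄ = (1 + 0 + 1 − 1 − 1 + 2 + 2 + 2 + 4 + 3)/10 = 1.3000
Σ_{t=1}^{9}(x_t−x̄)(x_{t+1}−x̄) = 12.6100
γ_1 = 12.6100 / 10 = 1.261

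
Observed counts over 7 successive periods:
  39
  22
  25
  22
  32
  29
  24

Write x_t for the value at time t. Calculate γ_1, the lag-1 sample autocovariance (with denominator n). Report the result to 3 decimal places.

-8.353

Mean x̄ = (39 + 22 + 25 + 22 + 32 + 29 + 24)/7 = 27.5714
Σ_{t=1}^{6}(x_t−x̄)(x_{t+1}−x̄) = -58.4694
γ_1 = -58.4694 / 7 = -8.353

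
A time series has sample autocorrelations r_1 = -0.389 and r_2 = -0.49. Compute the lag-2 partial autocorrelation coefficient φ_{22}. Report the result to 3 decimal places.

φ_{22} = (r_2 − r_1²) / (1 − r_1²)
r_1² = (-0.389)² = 0.151321
Numerator = -0.49 − 0.1513 = -0.6413; denominator = 1 − 0.1513 = 0.8487
φ_{22} = -0.6413 / 0.8487 = -0.756

-0.756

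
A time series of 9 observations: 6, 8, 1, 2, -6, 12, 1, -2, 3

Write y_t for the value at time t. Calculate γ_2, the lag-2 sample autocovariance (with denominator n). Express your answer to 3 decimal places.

-3.357

Mean ȳ = (6 + 8 + 1 + 2 − 6 + 12 + 1 − 2 + 3)/9 = 2.7778
Σ_{t=1}^{7}(y_t−ȳ)(y_{t+2}−ȳ) = -30.2099
γ_2 = -30.2099 / 9 = -3.357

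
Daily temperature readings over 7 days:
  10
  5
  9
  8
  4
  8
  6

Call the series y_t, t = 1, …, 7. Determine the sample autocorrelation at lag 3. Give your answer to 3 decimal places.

Mean ȳ = (10 + 5 + 9 + 8 + 4 + 8 + 6)/7 = 7.1429
Σ(y_t−ȳ)(y_{t+3}−ȳ) = (2.4490) + (6.7347) + (1.5918) + (-0.9796) = 9.7959
Denominator Σ(y_t−ȳ)² = 28.8571
r_3 = 9.7959 / 28.8571 = 0.339

0.339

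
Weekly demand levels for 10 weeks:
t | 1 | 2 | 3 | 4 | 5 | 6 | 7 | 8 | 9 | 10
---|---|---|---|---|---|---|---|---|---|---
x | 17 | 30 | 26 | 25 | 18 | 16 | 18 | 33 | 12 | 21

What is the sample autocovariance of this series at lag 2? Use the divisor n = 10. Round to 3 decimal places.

Mean x̄ = (17 + 30 + 26 + 25 + 18 + 16 + 18 + 33 + 12 + 21)/10 = 21.6000
Σ_{t=1}^{8}(x_t−x̄)(x_{t+2}−x̄) = -49.7200
γ_2 = -49.7200 / 10 = -4.972

-4.972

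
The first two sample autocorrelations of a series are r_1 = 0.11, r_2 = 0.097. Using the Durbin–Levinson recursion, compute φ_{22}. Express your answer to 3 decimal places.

φ_{22} = (r_2 − r_1²) / (1 − r_1²)
r_1² = (0.11)² = 0.0121
Numerator = 0.097 − 0.0121 = 0.0849; denominator = 1 − 0.0121 = 0.9879
φ_{22} = 0.0849 / 0.9879 = 0.086

0.086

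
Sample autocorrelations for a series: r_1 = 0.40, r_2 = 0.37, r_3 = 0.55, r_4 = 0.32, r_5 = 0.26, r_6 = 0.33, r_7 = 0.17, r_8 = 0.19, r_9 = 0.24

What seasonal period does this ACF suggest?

The largest autocorrelation is r_3 = 0.55; the remaining lags stay at or below 0.40. The elevated value at lag 1 (0.40), dropping to 0.37 at lag 2, reflects decaying short-term dependence rather than seasonality.
The dominant spike at lag 3 indicates a seasonal period of 3.

3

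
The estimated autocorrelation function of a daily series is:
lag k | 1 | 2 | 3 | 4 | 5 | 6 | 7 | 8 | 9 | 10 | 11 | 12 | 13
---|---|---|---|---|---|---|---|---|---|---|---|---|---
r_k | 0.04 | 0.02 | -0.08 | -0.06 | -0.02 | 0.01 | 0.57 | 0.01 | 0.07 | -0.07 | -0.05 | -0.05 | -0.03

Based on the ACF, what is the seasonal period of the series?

The largest autocorrelation is r_7 = 0.57; the remaining lags stay at or below 0.07.
The dominant spike at lag 7 indicates a seasonal period of 7.

7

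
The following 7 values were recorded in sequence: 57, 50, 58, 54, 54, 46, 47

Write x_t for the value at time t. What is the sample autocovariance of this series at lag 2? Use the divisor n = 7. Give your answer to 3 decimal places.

Mean x̄ = (57 + 50 + 58 + 54 + 54 + 46 + 47)/7 = 52.2857
Deviations: 4.7143, -2.2857, 5.7143, 1.7143, 1.7143, -6.2857, -5.2857
Σ_{t=1}^{5}(x_t−x̄)(x_{t+2}−x̄) = 12.9796
γ_2 = 12.9796 / 7 = 1.854

1.854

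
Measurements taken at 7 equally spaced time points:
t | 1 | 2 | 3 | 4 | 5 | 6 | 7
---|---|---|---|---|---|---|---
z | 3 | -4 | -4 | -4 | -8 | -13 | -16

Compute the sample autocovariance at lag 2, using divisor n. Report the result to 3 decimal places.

Mean z̄ = (3 − 4 − 4 − 4 − 8 − 13 − 16)/7 = -6.5714
Deviations: 9.5714, 2.5714, 2.5714, 2.5714, -1.4286, -6.4286, -9.4286
Σ_{t=1}^{5}(z_t−z̄)(z_{t+2}−z̄) = 24.4898
γ_2 = 24.4898 / 7 = 3.499

3.499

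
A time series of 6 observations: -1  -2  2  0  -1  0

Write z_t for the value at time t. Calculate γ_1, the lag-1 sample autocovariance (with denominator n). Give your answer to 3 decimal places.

-0.407

Mean z̄ = (-1 − 2 + 2 + 0 − 1 + 0)/6 = -0.3333
Σ_{t=1}^{5}(z_t−z̄)(z_{t+1}−z̄) = -2.4444
γ_1 = -2.4444 / 6 = -0.407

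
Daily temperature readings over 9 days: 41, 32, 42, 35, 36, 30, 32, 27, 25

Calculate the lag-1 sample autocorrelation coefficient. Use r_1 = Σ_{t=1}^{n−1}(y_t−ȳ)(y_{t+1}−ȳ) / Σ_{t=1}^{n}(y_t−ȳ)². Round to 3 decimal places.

Mean ȳ = (41 + 32 + 42 + 35 + 36 + 30 + 32 + 27 + 25)/9 = 33.3333
Numerator Σ_{t=1}^{8}(y_t−ȳ)(y_{t+1}−ȳ) = 53.8889
Denominator Σ(y_t−ȳ)² = 268.0000
r_1 = 53.8889 / 268.0000 = 0.201

0.201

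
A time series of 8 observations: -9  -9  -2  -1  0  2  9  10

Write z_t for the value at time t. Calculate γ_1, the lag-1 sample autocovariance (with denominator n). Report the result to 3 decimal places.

26.125

Mean z̄ = (-9 − 9 − 2 − 1 + 0 + 2 + 9 + 10)/8 = 0.0000
Deviations: -9.0000, -9.0000, -2.0000, -1.0000, 0.0000, 2.0000, 9.0000, 10.0000
Σ_{t=1}^{7}(z_t−z̄)(z_{t+1}−z̄) = 209.0000
γ_1 = 209.0000 / 8 = 26.125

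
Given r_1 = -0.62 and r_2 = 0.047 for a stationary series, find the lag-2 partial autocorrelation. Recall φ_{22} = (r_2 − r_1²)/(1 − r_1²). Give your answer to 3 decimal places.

-0.548

φ_{22} = (r_2 − r_1²) / (1 − r_1²)
r_1² = (-0.62)² = 0.3844
Numerator = 0.047 − 0.3844 = -0.3374; denominator = 1 − 0.3844 = 0.6156
φ_{22} = -0.3374 / 0.6156 = -0.548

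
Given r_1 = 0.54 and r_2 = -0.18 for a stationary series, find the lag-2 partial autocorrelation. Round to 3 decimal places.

-0.666

φ_{22} = (r_2 − r_1²) / (1 − r_1²)
r_1² = (0.54)² = 0.2916
Numerator = -0.18 − 0.2916 = -0.4716; denominator = 1 − 0.2916 = 0.7084
φ_{22} = -0.4716 / 0.7084 = -0.666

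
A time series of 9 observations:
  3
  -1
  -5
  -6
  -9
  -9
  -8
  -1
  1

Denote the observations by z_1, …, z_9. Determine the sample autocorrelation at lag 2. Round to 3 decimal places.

-0.068

Mean z̄ = (3 − 1 − 5 − 6 − 9 − 9 − 8 − 1 + 1)/9 = -3.8889
Σ(z_t−z̄)(z_{t+2}−z̄) = (-7.6543) + (-6.0988) + (5.6790) + (10.7901) + (21.0123) + (-14.7654) + (-20.0988) = -11.1358
Denominator Σ(z_t−z̄)² = 162.8889
r_2 = -11.1358 / 162.8889 = -0.068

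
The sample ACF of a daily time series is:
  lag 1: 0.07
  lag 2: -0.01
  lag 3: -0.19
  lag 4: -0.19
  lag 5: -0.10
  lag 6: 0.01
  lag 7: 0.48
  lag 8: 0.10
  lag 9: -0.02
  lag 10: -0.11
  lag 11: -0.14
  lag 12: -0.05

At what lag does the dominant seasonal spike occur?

7

The largest autocorrelation is r_7 = 0.48; the remaining lags stay at or below 0.10.
The dominant spike at lag 7 indicates a seasonal period of 7.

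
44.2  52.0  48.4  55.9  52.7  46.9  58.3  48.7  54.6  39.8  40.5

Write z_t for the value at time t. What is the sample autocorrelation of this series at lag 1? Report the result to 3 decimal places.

-0.012

Mean z̄ = (44.2 + 52.0 + 48.4 + 55.9 + 52.7 + 46.9 + 58.3 + 48.7 + 54.6 + 39.8 + 40.5)/11 = 49.2727
Numerator Σ_{t=1}^{10}(z_t−z̄)(z_{t+1}−z̄) = -4.4198
Denominator Σ(z_t−z̄)² = 372.1218
r_1 = -4.4198 / 372.1218 = -0.012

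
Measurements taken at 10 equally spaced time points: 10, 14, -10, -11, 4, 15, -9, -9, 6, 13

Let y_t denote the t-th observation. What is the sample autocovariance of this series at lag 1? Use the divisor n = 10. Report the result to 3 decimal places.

Mean ȳ = (10 + 14 − 10 − 11 + 4 + 15 − 9 − 9 + 6 + 13)/10 = 2.3000
Σ_{t=1}^{9}(y_t−ȳ)(y_{t+1}−ȳ) = 90.7100
γ_1 = 90.7100 / 10 = 9.071

9.071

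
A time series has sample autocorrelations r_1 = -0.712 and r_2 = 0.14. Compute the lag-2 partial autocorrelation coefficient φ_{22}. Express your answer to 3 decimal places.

-0.744

φ_{22} = (r_2 − r_1²) / (1 − r_1²)
r_1² = (-0.712)² = 0.506944
Numerator = 0.14 − 0.5069 = -0.3669; denominator = 1 − 0.5069 = 0.4931
φ_{22} = -0.3669 / 0.4931 = -0.744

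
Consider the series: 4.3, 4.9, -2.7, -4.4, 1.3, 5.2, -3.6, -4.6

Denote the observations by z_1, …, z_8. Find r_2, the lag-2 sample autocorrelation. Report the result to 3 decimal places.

Mean z̄ = (4.3 + 4.9 − 2.7 − 4.4 + 1.3 + 5.2 − 3.6 − 4.6)/8 = 0.0500
Deviations from mean: 4.2500, 4.8500, -2.7500, -4.4500, 1.2500, 5.1500, -3.6500, -4.6500
Σ(z_t−z̄)(z_{t+2}−z̄) = (-11.6875) + (-21.5825) + (-3.4375) + (-22.9175) + (-4.5625) + (-23.9475) = -88.1350
Denominator Σ(z_t−z̄)² = 131.9800
r_2 = -88.1350 / 131.9800 = -0.668

-0.668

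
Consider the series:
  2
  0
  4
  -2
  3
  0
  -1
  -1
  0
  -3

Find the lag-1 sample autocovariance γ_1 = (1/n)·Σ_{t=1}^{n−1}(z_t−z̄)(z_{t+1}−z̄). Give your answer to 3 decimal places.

-1.364

Mean z̄ = (2 + 0 + 4 − 2 + 3 + 0 − 1 − 1 + 0 − 3)/10 = 0.2000
Σ_{t=1}^{9}(z_t−z̄)(z_{t+1}−z̄) = -13.6400
γ_1 = -13.6400 / 10 = -1.364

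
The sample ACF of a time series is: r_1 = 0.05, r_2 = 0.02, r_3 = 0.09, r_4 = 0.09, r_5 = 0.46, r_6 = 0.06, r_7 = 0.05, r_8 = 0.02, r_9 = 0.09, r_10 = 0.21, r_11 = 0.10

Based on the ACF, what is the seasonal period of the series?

The largest autocorrelation is r_5 = 0.46, with a weaker echo at lag 10 (0.21); the remaining lags stay at or below 0.10.
The dominant spike at lag 5 indicates a seasonal period of 5.

5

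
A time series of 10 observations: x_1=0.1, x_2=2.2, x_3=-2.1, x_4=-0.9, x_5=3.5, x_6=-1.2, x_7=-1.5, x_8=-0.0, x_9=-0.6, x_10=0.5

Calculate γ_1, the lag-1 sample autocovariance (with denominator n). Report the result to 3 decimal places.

Mean x̄ = (0.1 + 2.2 − 2.1 − 0.9 + 3.5 − 1.2 − 1.5 − 0.0 − 0.6 + 0.5)/10 = 0.0000
Σ_{t=1}^{9}(x_t−x̄)(x_{t+1}−x̄) = -8.3600
γ_1 = -8.3600 / 10 = -0.836

-0.836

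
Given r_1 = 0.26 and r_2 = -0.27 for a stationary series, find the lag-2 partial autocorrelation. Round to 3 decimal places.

φ_{22} = (r_2 − r_1²) / (1 − r_1²)
r_1² = (0.26)² = 0.0676
Numerator = -0.27 − 0.0676 = -0.3376; denominator = 1 − 0.0676 = 0.9324
φ_{22} = -0.3376 / 0.9324 = -0.362

-0.362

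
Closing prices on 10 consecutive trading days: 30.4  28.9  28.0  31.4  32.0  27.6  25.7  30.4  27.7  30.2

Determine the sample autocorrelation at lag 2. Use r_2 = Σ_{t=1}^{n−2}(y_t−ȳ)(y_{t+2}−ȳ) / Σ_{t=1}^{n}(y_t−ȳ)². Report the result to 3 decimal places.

-0.405

Mean ȳ = (30.4 + 28.9 + 28.0 + 31.4 + 32.0 + 27.6 + 25.7 + 30.4 + 27.7 + 30.2)/10 = 29.2300
Numerator Σ_{t=1}^{8}(y_t−ȳ)(y_{t+2}−ȳ) = -14.2488
Denominator Σ(y_t−ȳ)² = 35.1410
r_2 = -14.2488 / 35.1410 = -0.405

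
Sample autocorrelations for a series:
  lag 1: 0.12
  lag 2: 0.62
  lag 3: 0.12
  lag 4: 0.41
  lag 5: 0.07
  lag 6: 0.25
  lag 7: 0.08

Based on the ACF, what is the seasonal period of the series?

The largest autocorrelation is r_2 = 0.62, with weaker echoes at lags 4 (0.41) and 6 (0.25); the remaining lags stay at or below 0.12.
The dominant spike at lag 2 indicates a seasonal period of 2.

2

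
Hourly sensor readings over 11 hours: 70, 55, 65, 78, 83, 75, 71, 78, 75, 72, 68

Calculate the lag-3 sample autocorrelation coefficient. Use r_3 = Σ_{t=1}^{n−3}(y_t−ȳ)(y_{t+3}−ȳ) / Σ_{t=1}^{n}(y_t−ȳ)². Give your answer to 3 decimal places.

Mean ȳ = (70 + 55 + 65 + 78 + 83 + 75 + 71 + 78 + 75 + 72 + 68)/11 = 71.8182
Numerator Σ_{t=1}^{8}(y_t−ȳ)(y_{t+3}−ȳ) = -170.5537
Denominator Σ(y_t−ȳ)² = 569.6364
r_3 = -170.5537 / 569.6364 = -0.299

-0.299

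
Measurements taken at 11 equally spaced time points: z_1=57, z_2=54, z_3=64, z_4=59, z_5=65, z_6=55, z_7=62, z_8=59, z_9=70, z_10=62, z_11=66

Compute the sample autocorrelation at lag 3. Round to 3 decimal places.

-0.456

Mean z̄ = (57 + 54 + 64 + 59 + 65 + 55 + 62 + 59 + 70 + 62 + 66)/11 = 61.1818
Numerator Σ_{t=1}^{8}(z_t−z̄)(z_{t+3}−z̄) = -110.1901
Denominator Σ(z_t−z̄)² = 241.6364
r_3 = -110.1901 / 241.6364 = -0.456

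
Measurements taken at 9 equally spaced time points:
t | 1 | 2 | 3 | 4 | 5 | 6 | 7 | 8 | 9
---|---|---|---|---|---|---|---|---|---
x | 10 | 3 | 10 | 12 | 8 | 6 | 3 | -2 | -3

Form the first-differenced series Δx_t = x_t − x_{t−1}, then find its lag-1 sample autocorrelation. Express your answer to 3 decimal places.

First differences Δx: -7, 7, 2, -4, -2, -3, -5, -1
Mean of differences = -1.6250
Numerator Σ(Δx_t−Δx̄)(Δx_{t+1}−Δx̄) = -19.7656
Denominator Σ(Δx_t−Δx̄)² = 135.8750
r_1(Δx) = -19.7656 / 135.8750 = -0.145

-0.145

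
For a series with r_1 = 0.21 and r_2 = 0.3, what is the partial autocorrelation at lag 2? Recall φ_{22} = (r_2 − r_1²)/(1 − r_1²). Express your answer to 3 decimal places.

φ_{22} = (r_2 − r_1²) / (1 − r_1²)
r_1² = (0.21)² = 0.0441
Numerator = 0.3 − 0.0441 = 0.2559; denominator = 1 − 0.0441 = 0.9559
φ_{22} = 0.2559 / 0.9559 = 0.268

0.268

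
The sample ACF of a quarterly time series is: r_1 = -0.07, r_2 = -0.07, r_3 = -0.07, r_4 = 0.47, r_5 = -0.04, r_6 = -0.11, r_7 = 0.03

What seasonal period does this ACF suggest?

The largest autocorrelation is r_4 = 0.47; the remaining lags stay at or below 0.03.
The dominant spike at lag 4 indicates a seasonal period of 4.

4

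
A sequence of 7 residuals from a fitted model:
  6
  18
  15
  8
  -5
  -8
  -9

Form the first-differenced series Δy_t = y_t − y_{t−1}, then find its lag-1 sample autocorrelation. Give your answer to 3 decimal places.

0.136

First differences Δy: 12, -3, -7, -13, -3, -1
Mean of differences = -2.5000
Numerator Σ(Δy_t−Δȳ)(Δy_{t+1}−Δȳ) = 46.7500
Denominator Σ(Δy_t−Δȳ)² = 343.5000
r_1(Δy) = 46.7500 / 343.5000 = 0.136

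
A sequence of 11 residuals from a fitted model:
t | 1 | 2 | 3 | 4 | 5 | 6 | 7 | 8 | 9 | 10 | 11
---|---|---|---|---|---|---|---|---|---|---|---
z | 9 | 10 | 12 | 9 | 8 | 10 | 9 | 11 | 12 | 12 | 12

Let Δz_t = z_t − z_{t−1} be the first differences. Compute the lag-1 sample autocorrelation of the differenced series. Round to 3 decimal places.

-0.236

First differences Δz: 1, 2, -3, -1, 2, -1, 2, 1, 0, 0
Mean of differences = 0.3000
Numerator Σ(Δz_t−Δz̄)(Δz_{t+1}−Δz̄) = -5.6900
Denominator Σ(Δz_t−Δz̄)² = 24.1000
r_1(Δz) = -5.6900 / 24.1000 = -0.236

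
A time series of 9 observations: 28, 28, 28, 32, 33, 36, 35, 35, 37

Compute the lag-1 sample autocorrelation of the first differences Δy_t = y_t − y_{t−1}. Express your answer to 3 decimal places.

First differences Δy: 0, 0, 4, 1, 3, -1, 0, 2
Mean of differences = 1.1250
Numerator Σ(Δy_t−Δȳ)(Δy_{t+1}−Δȳ) = -5.1406
Denominator Σ(Δy_t−Δȳ)² = 20.8750
r_1(Δy) = -5.1406 / 20.8750 = -0.246

-0.246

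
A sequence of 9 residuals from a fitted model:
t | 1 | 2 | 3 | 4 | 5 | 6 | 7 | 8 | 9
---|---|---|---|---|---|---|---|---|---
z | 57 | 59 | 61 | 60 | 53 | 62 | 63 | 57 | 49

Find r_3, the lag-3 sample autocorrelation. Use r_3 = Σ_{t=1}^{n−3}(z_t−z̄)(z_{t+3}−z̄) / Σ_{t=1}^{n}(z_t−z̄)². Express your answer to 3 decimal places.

Mean z̄ = (57 + 59 + 61 + 60 + 53 + 62 + 63 + 57 + 49)/9 = 57.8889
Σ(z_t−z̄)(z_{t+3}−z̄) = (-1.8765) + (-5.4321) + (12.7901) + (10.7901) + (4.3457) + (-36.5432) = -15.9259
Denominator Σ(z_t−z̄)² = 162.8889
r_3 = -15.9259 / 162.8889 = -0.098

-0.098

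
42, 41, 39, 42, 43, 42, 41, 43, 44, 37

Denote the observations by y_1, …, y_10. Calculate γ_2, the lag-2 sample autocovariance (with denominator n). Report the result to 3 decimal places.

-1.292

Mean ȳ = (42 + 41 + 39 + 42 + 43 + 42 + 41 + 43 + 44 + 37)/10 = 41.4000
Σ_{t=1}^{8}(y_t−ȳ)(y_{t+2}−ȳ) = -12.9200
γ_2 = -12.9200 / 10 = -1.292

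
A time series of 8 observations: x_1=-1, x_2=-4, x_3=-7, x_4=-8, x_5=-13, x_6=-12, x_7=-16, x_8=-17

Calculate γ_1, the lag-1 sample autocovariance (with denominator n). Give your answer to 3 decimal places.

16.492

Mean x̄ = (-1 − 4 − 7 − 8 − 13 − 12 − 16 − 17)/8 = -9.7500
Deviations: 8.7500, 5.7500, 2.7500, 1.7500, -3.2500, -2.2500, -6.2500, -7.2500
Σ_{t=1}^{7}(x_t−x̄)(x_{t+1}−x̄) = 131.9375
γ_1 = 131.9375 / 8 = 16.492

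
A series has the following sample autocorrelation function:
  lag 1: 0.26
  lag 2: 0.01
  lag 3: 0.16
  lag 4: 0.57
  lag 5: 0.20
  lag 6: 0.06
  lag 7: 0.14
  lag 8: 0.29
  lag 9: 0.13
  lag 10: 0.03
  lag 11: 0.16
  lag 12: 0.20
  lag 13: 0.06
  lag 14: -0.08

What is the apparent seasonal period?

The largest autocorrelation is r_4 = 0.57, with a weaker echo at lag 8 (0.29); the remaining lags stay at or below 0.26. The elevated value at lag 1 (0.26), dropping to 0.01 at lag 2, reflects decaying short-term dependence rather than seasonality.
The dominant spike at lag 4 indicates a seasonal period of 4.

4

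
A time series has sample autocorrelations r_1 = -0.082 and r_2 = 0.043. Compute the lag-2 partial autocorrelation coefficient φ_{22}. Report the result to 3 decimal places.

φ_{22} = (r_2 − r_1²) / (1 − r_1²)
r_1² = (-0.082)² = 0.006724
Numerator = 0.043 − 0.0067 = 0.0363; denominator = 1 − 0.0067 = 0.9933
φ_{22} = 0.0363 / 0.9933 = 0.037

0.037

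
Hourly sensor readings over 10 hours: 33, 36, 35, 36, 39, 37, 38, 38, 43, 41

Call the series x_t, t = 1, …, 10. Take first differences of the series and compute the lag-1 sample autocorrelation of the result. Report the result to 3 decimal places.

-0.555

First differences Δx: 3, -1, 1, 3, -2, 1, 0, 5, -2
Mean of differences = 0.8889
Numerator Σ(Δx_t−Δx̄)(Δx_{t+1}−Δx̄) = -26.0123
Denominator Σ(Δx_t−Δx̄)² = 46.8889
r_1(Δx) = -26.0123 / 46.8889 = -0.555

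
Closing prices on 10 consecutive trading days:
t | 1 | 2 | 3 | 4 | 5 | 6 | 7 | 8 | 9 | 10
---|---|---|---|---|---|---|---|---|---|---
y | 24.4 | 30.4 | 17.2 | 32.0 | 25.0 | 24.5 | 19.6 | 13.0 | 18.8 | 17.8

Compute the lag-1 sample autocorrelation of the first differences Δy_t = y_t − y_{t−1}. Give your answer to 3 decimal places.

-0.682

First differences Δy: 6.0, -13.2, 14.8, -7.0, -0.5, -4.9, -6.6, 5.8, -1.0
Mean of differences = -0.7333
Numerator Σ(Δy_t−Δȳ)(Δy_{t+1}−Δȳ) = -392.9944
Denominator Σ(Δy_t−Δȳ)² = 575.9000
r_1(Δy) = -392.9944 / 575.9000 = -0.682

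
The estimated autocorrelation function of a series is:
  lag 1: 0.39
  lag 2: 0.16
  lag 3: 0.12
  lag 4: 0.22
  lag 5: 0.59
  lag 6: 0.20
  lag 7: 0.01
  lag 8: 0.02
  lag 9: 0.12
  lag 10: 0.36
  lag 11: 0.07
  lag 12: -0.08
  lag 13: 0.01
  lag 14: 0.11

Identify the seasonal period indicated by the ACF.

5

The largest autocorrelation is r_5 = 0.59; the remaining lags stay at or below 0.39. The elevated value at lag 1 (0.39), dropping to 0.16 at lag 2, reflects decaying short-term dependence rather than seasonality.
The dominant spike at lag 5 indicates a seasonal period of 5.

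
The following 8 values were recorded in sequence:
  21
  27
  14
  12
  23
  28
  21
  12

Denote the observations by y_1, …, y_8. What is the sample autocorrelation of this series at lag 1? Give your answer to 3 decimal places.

Mean ȳ = (21 + 27 + 14 + 12 + 23 + 28 + 21 + 12)/8 = 19.7500
Deviations from mean: 1.2500, 7.2500, -5.7500, -7.7500, 3.2500, 8.2500, 1.2500, -7.7500
Numerator Σ_{t=1}^{7}(y_t−ȳ)(y_{t+1}−ȳ) = 14.1875
Denominator Σ(y_t−ȳ)² = 287.5000
r_1 = 14.1875 / 287.5000 = 0.049

0.049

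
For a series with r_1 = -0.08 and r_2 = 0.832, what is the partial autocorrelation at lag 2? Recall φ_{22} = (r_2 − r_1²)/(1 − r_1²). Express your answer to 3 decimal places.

0.831

φ_{22} = (r_2 − r_1²) / (1 − r_1²)
r_1² = (-0.08)² = 0.0064
Numerator = 0.832 − 0.0064 = 0.8256; denominator = 1 − 0.0064 = 0.9936
φ_{22} = 0.8256 / 0.9936 = 0.831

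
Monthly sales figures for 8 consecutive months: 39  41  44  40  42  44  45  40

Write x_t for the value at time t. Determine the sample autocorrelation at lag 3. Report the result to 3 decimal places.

Mean x̄ = (39 + 41 + 44 + 40 + 42 + 44 + 45 + 40)/8 = 41.8750
Σ(x_t−x̄)(x_{t+3}−x̄) = (5.3906) + (-0.1094) + (4.5156) + (-5.8594) + (-0.2344) = 3.7031
Denominator Σ(x_t−x̄)² = 34.8750
r_3 = 3.7031 / 34.8750 = 0.106

0.106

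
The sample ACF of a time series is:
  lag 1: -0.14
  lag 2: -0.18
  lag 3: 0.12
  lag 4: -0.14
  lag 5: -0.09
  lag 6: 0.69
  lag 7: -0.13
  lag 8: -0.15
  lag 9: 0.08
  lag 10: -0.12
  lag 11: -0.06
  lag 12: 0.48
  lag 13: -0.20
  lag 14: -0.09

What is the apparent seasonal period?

The largest autocorrelation is r_6 = 0.69, with a weaker echo at lag 12 (0.48); the remaining lags stay at or below 0.12.
The dominant spike at lag 6 indicates a seasonal period of 6.

6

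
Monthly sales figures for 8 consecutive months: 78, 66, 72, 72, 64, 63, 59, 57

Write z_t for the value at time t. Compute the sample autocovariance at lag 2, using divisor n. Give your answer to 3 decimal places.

10.012

Mean z̄ = (78 + 66 + 72 + 72 + 64 + 63 + 59 + 57)/8 = 66.3750
Σ_{t=1}^{6}(z_t−z̄)(z_{t+2}−z̄) = 80.0938
γ_2 = 80.0938 / 8 = 10.012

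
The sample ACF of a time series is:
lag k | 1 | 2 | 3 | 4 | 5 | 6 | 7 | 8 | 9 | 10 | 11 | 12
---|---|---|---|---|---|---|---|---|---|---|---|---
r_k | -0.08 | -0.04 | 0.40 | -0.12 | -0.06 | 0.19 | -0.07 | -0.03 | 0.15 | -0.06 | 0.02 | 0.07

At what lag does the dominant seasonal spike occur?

The largest autocorrelation is r_3 = 0.40, with weaker echoes at lags 6 (0.19) and 9 (0.15); the remaining lags stay at or below 0.07.
The dominant spike at lag 3 indicates a seasonal period of 3.

3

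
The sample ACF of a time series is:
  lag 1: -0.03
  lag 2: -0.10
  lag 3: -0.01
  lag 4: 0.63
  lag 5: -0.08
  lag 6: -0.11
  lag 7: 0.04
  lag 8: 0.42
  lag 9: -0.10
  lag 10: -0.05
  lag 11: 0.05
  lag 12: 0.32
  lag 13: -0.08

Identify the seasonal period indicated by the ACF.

The largest autocorrelation is r_4 = 0.63, with weaker echoes at lags 8 (0.42) and 12 (0.32); the remaining lags stay at or below 0.05.
The dominant spike at lag 4 indicates a seasonal period of 4.

4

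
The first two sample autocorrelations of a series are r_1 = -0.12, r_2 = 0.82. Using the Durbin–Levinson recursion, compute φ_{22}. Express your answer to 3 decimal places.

φ_{22} = (r_2 − r_1²) / (1 − r_1²)
r_1² = (-0.12)² = 0.0144
Numerator = 0.82 − 0.0144 = 0.8056; denominator = 1 − 0.0144 = 0.9856
φ_{22} = 0.8056 / 0.9856 = 0.817

0.817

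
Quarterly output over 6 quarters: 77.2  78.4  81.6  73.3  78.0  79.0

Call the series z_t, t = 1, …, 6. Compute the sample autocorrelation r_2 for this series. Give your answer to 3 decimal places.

Mean z̄ = (77.2 + 78.4 + 81.6 + 73.3 + 78.0 + 79.0)/6 = 77.9167
Σ(z_t−z̄)(z_{t+2}−z̄) = (-2.6397) + (-2.2314) + (0.3069) + (-5.0014) = -9.5656
Denominator Σ(z_t−z̄)² = 36.8083
r_2 = -9.5656 / 36.8083 = -0.260

-0.260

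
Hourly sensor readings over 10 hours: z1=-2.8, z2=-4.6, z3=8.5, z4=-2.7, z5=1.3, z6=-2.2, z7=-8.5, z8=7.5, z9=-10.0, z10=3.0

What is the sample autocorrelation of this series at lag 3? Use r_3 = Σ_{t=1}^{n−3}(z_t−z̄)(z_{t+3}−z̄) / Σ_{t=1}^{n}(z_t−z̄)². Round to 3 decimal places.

Mean z̄ = (-2.8 − 4.6 + 8.5 − 2.7 + 1.3 − 2.2 − 8.5 + 7.5 − 10.0 + 3.0)/10 = -1.0500
Σ(z_t−z̄)(z_{t+3}−z̄) = (2.8875) + (-8.3425) + (-10.9825) + (12.2925) + (20.0925) + (10.2925) + (-30.1725) = -3.9325
Denominator Σ(z_t−z̄)² = 341.5450
r_3 = -3.9325 / 341.5450 = -0.012

-0.012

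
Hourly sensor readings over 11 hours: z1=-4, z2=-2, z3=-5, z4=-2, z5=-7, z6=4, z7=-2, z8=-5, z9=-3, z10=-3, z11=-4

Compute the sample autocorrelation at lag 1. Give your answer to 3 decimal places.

Mean z̄ = (-4 − 2 − 5 − 2 − 7 + 4 − 2 − 5 − 3 − 3 − 4)/11 = -3.0000
Numerator Σ_{t=1}^{10}(z_t−z̄)(z_{t+1}−z̄) = -32.0000
Denominator Σ(z_t−z̄)² = 78.0000
r_1 = -32.0000 / 78.0000 = -0.410

-0.410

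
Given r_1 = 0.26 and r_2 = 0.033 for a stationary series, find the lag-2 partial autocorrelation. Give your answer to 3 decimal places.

φ_{22} = (r_2 − r_1²) / (1 − r_1²)
r_1² = (0.26)² = 0.0676
Numerator = 0.033 − 0.0676 = -0.0346; denominator = 1 − 0.0676 = 0.9324
φ_{22} = -0.0346 / 0.9324 = -0.037

-0.037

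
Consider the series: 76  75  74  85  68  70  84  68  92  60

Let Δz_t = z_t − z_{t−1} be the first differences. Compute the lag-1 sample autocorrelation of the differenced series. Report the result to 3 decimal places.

First differences Δz: -1, -1, 11, -17, 2, 14, -16, 24, -32
Mean of differences = -1.7778
Numerator Σ(Δz_t−Δz̄)(Δz_{t+1}−Δz̄) = -1551.9383
Denominator Σ(Δz_t−Δz̄)² = 2439.5556
r_1(Δz) = -1551.9383 / 2439.5556 = -0.636

-0.636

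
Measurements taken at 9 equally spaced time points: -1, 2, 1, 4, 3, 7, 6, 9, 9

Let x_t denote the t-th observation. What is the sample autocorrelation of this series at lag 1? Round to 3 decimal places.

0.519

Mean x̄ = (-1 + 2 + 1 + 4 + 3 + 7 + 6 + 9 + 9)/9 = 4.4444
Numerator Σ_{t=1}^{8}(x_t−x̄)(x_{t+1}−x̄) = 52.0247
Denominator Σ(x_t−x̄)² = 100.2222
r_1 = 52.0247 / 100.2222 = 0.519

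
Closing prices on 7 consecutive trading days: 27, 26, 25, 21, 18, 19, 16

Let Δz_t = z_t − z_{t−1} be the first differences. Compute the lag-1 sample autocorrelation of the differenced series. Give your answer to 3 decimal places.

-0.309

First differences Δz: -1, -1, -4, -3, 1, -3
Mean of differences = -1.8333
Numerator Σ(Δz_t−Δz̄)(Δz_{t+1}−Δz̄) = -5.1944
Denominator Σ(Δz_t−Δz̄)² = 16.8333
r_1(Δz) = -5.1944 / 16.8333 = -0.309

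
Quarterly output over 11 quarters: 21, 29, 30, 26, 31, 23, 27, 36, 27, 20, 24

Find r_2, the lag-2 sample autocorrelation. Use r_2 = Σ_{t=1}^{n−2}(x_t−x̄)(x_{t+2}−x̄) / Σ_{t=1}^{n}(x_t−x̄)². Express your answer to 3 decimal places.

Mean x̄ = (21 + 29 + 30 + 26 + 31 + 23 + 27 + 36 + 27 + 20 + 24)/11 = 26.7273
Numerator Σ_{t=1}^{9}(x_t−x̄)(x_{t+2}−x̄) = -100.1488
Denominator Σ(x_t−x̄)² = 220.1818
r_2 = -100.1488 / 220.1818 = -0.455

-0.455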